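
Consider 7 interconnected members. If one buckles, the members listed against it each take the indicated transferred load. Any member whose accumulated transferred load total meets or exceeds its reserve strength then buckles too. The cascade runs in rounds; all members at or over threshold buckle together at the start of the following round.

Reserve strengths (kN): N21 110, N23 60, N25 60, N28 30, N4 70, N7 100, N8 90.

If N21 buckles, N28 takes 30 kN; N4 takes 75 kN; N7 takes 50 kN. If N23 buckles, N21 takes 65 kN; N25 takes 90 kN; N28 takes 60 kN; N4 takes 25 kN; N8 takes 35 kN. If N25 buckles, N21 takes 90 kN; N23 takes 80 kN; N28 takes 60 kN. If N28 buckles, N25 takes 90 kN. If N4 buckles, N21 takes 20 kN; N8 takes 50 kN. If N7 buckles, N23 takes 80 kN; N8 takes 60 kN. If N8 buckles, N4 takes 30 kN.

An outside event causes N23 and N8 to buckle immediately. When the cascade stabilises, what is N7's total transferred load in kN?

50

Round 1 — N23, N8 buckle (initial).
  N21: +65 → 65 < 110
  N25: +90 → 90 ≥ 60
  N28: +60 → 60 ≥ 30
  N4: +25+30 → 55 < 70
Round 2 — N25, N28 buckle.
  N21: +90 → 155 ≥ 110
Round 3 — N21 buckles.
  N4: +75 → 130 ≥ 70
  N7: +50 → 50 < 100
Round 4 — N4 buckles.
No further bucklings.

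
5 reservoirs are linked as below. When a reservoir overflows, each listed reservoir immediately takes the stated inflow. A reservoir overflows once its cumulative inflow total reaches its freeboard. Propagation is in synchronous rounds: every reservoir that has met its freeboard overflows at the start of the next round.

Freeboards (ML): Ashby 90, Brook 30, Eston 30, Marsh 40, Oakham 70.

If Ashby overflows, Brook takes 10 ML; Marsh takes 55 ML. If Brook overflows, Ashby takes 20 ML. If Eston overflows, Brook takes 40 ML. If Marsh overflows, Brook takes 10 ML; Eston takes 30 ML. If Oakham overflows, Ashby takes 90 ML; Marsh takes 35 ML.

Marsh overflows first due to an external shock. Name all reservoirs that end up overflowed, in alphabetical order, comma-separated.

Brook, Eston, Marsh

Round 1 — Marsh overflows (initial).
  Brook: +10 → 10 < 30
  Eston: +30 → 30 ≥ 30
Round 2 — Eston overflows.
  Brook: +40 → 50 ≥ 30
Round 3 — Brook overflows.
  Ashby: +20 → 20 < 90
No further overflows.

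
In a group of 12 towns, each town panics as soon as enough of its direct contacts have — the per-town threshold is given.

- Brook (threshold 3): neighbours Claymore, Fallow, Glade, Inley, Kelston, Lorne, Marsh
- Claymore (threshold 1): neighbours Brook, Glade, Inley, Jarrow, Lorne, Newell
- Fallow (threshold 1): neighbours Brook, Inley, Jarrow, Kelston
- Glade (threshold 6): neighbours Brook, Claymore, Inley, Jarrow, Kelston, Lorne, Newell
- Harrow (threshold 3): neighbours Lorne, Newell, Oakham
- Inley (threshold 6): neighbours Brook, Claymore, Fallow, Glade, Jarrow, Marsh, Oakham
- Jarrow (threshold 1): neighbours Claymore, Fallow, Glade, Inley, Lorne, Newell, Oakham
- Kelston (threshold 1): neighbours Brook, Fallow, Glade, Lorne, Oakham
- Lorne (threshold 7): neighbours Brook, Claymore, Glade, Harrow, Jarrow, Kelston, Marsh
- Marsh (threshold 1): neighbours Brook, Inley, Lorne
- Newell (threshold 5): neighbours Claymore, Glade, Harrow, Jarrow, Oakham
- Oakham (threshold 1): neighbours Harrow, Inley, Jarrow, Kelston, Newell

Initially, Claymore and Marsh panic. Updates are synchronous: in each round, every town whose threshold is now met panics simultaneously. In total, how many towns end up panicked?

8

Round 1 — Claymore, Marsh panic (initial).
Round 2 — checking thresholds:
  Brook: 2 of 7 neighbours < 3, below threshold.
  Glade: 1 of 7 neighbours < 6, below threshold.
  Inley: 2 of 7 neighbours < 6, below threshold.
  Jarrow: 1 of 7 neighbours ≥ 1, panics.
  Lorne: 2 of 7 neighbours < 7, below threshold.
  Newell: 1 of 5 neighbours < 5, below threshold.
Round 3 — checking thresholds:
  Brook: 2 of 7 neighbours < 3, below threshold.
  Fallow: 1 of 4 neighbours ≥ 1, panics.
  Glade: 2 of 7 neighbours < 6, below threshold.
  Inley: 3 of 7 neighbours < 6, below threshold.
  Lorne: 3 of 7 neighbours < 7, below threshold.
  Newell: 2 of 5 neighbours < 5, below threshold.
  Oakham: 1 of 5 neighbours ≥ 1, panics.
Round 4 — checking thresholds:
  Brook: 3 of 7 neighbours ≥ 3, panics.
  Glade: 2 of 7 neighbours < 6, below threshold.
  Harrow: 1 of 3 neighbours < 3, below threshold.
  Inley: 5 of 7 neighbours < 6, below threshold.
  Kelston: 2 of 5 neighbours ≥ 1, panics.
  Lorne: 3 of 7 neighbours < 7, below threshold.
  Newell: 3 of 5 neighbours < 5, below threshold.
Round 5 — checking thresholds:
  Glade: 4 of 7 neighbours < 6, below threshold.
  Harrow: 1 of 3 neighbours < 3, below threshold.
  Inley: 6 of 7 neighbours ≥ 6, panics.
  Lorne: 5 of 7 neighbours < 7, below threshold.
  Newell: 3 of 5 neighbours < 5, below threshold.
Round 6 — no new panics; cascade stops.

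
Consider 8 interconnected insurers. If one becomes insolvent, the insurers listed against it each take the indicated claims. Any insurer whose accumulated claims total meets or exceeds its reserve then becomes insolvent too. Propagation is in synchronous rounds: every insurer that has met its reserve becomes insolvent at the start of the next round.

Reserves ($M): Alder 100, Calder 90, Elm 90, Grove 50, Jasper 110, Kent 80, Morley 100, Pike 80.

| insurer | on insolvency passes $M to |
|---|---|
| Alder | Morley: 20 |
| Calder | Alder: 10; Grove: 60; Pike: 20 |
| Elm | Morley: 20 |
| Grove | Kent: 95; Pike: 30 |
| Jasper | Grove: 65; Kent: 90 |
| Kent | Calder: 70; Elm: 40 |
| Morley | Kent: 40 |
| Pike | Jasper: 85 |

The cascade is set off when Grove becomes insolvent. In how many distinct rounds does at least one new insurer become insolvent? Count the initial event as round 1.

2

Round 1 — Grove becomes insolvent (initial).
  Kent: +95 → 95 ≥ 80
  Pike: +30 → 30 < 80
Round 2 — Kent becomes insolvent.
  Calder: +70 → 70 < 90
  Elm: +40 → 40 < 90
No further insolvencies.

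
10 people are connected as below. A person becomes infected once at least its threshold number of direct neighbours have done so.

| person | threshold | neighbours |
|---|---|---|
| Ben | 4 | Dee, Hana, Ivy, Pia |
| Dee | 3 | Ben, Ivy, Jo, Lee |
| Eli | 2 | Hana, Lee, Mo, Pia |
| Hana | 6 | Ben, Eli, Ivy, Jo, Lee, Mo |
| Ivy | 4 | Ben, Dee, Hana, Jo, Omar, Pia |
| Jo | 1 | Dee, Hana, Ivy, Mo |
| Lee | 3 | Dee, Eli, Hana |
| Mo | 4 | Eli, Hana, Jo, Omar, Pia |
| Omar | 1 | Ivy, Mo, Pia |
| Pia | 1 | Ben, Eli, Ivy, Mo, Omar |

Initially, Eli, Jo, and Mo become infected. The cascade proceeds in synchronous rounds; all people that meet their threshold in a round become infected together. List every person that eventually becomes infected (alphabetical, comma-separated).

Eli, Jo, Mo, Omar, Pia

Round 1 — Eli, Jo, Mo become infected (initial).
Round 2 — checking thresholds:
  Dee: 1 of 4 neighbours < 3, below threshold.
  Hana: 3 of 6 neighbours < 6, below threshold.
  Ivy: 1 of 6 neighbours < 4, below threshold.
  Lee: 1 of 3 neighbours < 3, below threshold.
  Omar: 1 of 3 neighbours ≥ 1, becomes infected.
  Pia: 2 of 5 neighbours ≥ 1, becomes infected.
Round 3 — no new infections; cascade stops.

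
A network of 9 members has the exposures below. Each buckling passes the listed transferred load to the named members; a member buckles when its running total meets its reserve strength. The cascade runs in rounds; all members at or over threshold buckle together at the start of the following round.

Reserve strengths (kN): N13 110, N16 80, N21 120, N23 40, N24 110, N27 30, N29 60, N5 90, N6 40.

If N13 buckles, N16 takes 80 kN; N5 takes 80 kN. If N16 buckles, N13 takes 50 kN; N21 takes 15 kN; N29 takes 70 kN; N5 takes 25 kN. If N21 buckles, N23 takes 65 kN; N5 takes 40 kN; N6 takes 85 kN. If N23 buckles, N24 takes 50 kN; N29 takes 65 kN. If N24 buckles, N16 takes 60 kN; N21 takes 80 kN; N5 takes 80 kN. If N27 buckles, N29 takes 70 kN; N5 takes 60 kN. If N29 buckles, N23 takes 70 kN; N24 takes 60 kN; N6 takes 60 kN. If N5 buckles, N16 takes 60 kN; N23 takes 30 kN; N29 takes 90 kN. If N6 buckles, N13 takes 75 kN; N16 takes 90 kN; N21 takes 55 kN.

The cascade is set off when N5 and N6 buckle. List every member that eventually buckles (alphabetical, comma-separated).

Round 1 — N5, N6 buckle (initial).
  N13: +75 → 75 < 110
  N16: +60+90 → 150 ≥ 80
  N21: +55 → 55 < 120
  N23: +30 → 30 < 40
  N29: +90 → 90 ≥ 60
Round 2 — N16, N29 buckle.
  N13: +50 → 125 ≥ 110
  N21: +15 → 70 < 120
  N23: +70 → 100 ≥ 40
  N24: +60 → 60 < 110
Round 3 — N13, N23 buckle.
  N24: +50 → 110 ≥ 110
Round 4 — N24 buckles.
  N21: +80 → 150 ≥ 120
Round 5 — N21 buckles.
No further bucklings.

N13, N16, N21, N23, N24, N29, N5, N6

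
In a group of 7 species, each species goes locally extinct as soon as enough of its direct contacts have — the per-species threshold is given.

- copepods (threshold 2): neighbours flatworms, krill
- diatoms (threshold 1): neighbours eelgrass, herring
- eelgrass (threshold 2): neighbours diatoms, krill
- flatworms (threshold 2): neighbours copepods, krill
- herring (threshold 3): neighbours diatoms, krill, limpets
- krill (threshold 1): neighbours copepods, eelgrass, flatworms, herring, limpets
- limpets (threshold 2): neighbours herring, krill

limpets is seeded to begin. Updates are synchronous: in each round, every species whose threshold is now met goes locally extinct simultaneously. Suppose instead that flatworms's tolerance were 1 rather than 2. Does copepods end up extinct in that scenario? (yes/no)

yes

With flatworms's tolerance at 1:
Round 1 — limpets goes locally extinct (initial).
Round 2 — checking thresholds:
  herring: 1 of 3 neighbours < 3, holds.
  krill: 1 of 5 neighbours ≥ 1, goes locally extinct.
Round 3 — checking thresholds:
  copepods: 1 of 2 neighbours < 2, holds.
  eelgrass: 1 of 2 neighbours < 2, holds.
  flatworms: 1 of 2 neighbours ≥ 1, goes locally extinct.
  herring: 2 of 3 neighbours < 3, holds.
Round 4 — checking thresholds:
  copepods: 2 of 2 neighbours ≥ 2, goes locally extinct.
  eelgrass: 1 of 2 neighbours < 2, holds.
  herring: 2 of 3 neighbours < 3, holds.
Round 5 — no new extinctions; cascade stops.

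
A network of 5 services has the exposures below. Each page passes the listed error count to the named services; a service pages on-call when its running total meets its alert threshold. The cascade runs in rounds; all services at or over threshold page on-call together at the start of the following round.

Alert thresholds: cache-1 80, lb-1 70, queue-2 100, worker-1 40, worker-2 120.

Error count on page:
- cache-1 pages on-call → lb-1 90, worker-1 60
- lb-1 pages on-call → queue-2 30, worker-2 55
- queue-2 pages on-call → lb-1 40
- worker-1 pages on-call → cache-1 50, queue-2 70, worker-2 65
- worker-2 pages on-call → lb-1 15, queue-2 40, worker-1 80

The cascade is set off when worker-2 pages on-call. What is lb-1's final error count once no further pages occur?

55

Round 1 — worker-2 pages on-call (initial).
  lb-1: +15 → 15 < 70
  queue-2: +40 → 40 < 100
  worker-1: +80 → 80 ≥ 40
Round 2 — worker-1 pages on-call.
  cache-1: +50 → 50 < 80
  queue-2: +70 → 110 ≥ 100
Round 3 — queue-2 pages on-call.
  lb-1: +40 → 55 < 70
No further pages.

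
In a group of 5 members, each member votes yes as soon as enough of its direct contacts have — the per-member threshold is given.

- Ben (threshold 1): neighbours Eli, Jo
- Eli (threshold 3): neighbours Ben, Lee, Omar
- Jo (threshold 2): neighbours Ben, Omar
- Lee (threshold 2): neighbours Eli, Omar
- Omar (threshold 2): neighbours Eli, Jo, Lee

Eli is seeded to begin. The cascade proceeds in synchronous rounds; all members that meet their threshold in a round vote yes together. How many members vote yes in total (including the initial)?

2

Round 1 — Eli votes yes (initial).
Round 2 — checking thresholds:
  Ben: 1 of 2 neighbours ≥ 1, votes yes.
  Lee: 1 of 2 neighbours < 2, below threshold.
  Omar: 1 of 3 neighbours < 2, below threshold.
Round 3 — no new yes votes; cascade stops.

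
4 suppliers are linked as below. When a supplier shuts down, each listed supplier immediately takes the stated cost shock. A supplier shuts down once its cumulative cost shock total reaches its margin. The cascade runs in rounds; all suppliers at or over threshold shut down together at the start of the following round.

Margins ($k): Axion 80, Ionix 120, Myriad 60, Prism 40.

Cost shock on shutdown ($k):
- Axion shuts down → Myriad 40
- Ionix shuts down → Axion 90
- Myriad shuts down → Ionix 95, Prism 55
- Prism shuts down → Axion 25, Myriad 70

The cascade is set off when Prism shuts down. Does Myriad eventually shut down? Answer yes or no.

yes

Round 1 — Prism shuts down (initial).
  Axion: +25 → 25 < 80
  Myriad: +70 → 70 ≥ 60
Round 2 — Myriad shuts down.
  Ionix: +95 → 95 < 120
No further shutdowns.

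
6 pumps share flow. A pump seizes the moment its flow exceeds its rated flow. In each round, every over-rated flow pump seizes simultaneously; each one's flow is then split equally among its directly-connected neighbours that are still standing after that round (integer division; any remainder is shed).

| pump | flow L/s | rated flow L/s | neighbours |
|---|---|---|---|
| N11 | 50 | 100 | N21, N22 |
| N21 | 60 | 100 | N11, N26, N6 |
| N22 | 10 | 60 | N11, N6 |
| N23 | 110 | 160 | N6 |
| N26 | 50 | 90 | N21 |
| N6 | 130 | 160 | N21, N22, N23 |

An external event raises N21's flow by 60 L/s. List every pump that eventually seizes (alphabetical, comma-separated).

N11, N21, N22, N23, N6

Round 1 — N21 at 120 > 100. N21 seizes.
  N21 sheds 120 L/s to N11, N26, N6: 40 each.
    N11: 50+40 = 90 ≤ 100
    N26: 50+40 = 90 ≤ 90
    N6: 130+40 = 170 > 160
Round 2 — N6 seizes.
  N6 sheds 170 L/s to N22, N23: 85 each.
    N22: 10+85 = 95 > 60
    N23: 110+85 = 195 > 160
Round 3 — N22, N23 seize.
  N22 sheds 95 L/s to N11: 95 each.
    N11: 90+95 = 185 > 100
  N23 sheds 195 L/s: no online neighbours, lost.
Round 4 — N11 seizes.
  N11 sheds 185 L/s: no online neighbours, lost.
No further seizures.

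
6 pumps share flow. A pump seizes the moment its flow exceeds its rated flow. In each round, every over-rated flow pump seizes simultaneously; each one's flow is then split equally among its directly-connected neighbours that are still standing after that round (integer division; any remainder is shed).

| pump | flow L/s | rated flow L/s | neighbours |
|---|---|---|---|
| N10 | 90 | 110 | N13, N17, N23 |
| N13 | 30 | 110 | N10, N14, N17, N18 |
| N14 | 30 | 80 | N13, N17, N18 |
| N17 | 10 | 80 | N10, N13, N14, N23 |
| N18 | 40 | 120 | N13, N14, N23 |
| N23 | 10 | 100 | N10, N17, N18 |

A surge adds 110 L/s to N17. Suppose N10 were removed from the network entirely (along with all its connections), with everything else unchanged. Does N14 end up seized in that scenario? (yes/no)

With N10 removed:
Round 1 — N17 at 120 > 80. N17 seizes.
  N17 sheds 120 L/s to N13, N14, N23: 40 each.
    N13: 30+40 = 70 ≤ 110
    N14: 30+40 = 70 ≤ 80
    N23: 10+40 = 50 ≤ 100
No further seizures.

no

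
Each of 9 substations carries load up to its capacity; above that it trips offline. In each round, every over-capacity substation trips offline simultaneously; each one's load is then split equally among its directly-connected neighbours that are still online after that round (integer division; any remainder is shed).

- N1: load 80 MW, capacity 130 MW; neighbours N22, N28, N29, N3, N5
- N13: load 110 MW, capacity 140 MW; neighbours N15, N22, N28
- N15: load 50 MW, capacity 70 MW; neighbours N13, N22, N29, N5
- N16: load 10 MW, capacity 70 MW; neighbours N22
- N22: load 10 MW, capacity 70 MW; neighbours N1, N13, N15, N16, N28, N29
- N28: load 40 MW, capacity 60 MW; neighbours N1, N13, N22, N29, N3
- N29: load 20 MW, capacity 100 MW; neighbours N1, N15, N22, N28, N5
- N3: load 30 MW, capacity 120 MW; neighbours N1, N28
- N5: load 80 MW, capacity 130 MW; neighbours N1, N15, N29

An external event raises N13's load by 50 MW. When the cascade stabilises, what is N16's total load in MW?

Round 1 — N13 at 160 > 140. N13 trips offline.
  N13 sheds 160 MW to N15, N22, N28: 53 each (1 lost).
    N15: 50+53 = 103 > 70
    N22: 10+53 = 63 ≤ 70
    N28: 40+53 = 93 > 60
Round 2 — N15, N28 trip offline.
  N15 sheds 103 MW to N22, N29, N5: 34 each (1 lost).
    N22: 63+34 = 97 > 70
    N29: 20+34 = 54 ≤ 100
    N5: 80+34 = 114 ≤ 130
  N28 sheds 93 MW to N1, N22, N29, N3: 23 each (1 lost).
    N1: 80+23 = 103 ≤ 130
    N22: 97+23 = 120 > 70
    N29: 54+23 = 77 ≤ 100
    N3: 30+23 = 53 ≤ 120
Round 3 — N22 trips offline.
  N22 sheds 120 MW to N1, N16, N29: 40 each.
    N1: 103+40 = 143 > 130
    N16: 10+40 = 50 ≤ 70
    N29: 77+40 = 117 > 100
Round 4 — N1, N29 trip offline.
  N1 sheds 143 MW to N3, N5: 71 each (1 lost).
    N3: 53+71 = 124 > 120
    N5: 114+71 = 185 > 130
  N29 sheds 117 MW to N5: 117 each.
    N5: 185+117 = 302 > 130
Round 5 — N3, N5 trip offline.
  N3 sheds 124 MW: no online neighbours, lost.
  N5 sheds 302 MW: no online neighbours, lost.
No further trips.

50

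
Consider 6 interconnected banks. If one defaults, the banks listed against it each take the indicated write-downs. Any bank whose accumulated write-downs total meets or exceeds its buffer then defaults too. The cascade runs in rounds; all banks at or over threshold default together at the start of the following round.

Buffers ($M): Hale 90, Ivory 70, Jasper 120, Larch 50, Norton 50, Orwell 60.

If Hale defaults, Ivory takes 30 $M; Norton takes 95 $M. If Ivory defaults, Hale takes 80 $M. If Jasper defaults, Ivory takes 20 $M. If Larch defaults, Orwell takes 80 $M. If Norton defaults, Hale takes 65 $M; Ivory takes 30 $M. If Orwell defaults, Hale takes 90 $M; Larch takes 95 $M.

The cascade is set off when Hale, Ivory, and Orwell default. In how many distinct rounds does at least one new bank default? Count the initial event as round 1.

Round 1 — Hale, Ivory, Orwell default (initial).
  Larch: +95 → 95 ≥ 50
  Norton: +95 → 95 ≥ 50
Round 2 — Larch, Norton default.
No further defaults.

2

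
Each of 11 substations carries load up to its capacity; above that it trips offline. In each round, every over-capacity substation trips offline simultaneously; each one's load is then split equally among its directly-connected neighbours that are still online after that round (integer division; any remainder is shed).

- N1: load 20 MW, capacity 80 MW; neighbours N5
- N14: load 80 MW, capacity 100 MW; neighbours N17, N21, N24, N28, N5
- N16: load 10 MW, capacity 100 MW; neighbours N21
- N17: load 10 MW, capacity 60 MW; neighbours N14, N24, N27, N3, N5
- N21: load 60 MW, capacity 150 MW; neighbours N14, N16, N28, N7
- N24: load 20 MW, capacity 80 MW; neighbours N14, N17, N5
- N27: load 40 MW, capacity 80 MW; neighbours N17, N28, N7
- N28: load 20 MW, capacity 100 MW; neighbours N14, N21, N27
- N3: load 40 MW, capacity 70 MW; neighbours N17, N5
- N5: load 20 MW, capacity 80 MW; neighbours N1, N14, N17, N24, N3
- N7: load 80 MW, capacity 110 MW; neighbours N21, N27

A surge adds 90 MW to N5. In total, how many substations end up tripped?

Round 1 — N5 at 110 > 80. N5 trips offline.
  N5 sheds 110 MW to N1, N14, N17, N24, N3: 22 each.
    N1: 20+22 = 42 ≤ 80
    N14: 80+22 = 102 > 100
    N17: 10+22 = 32 ≤ 60
    N24: 20+22 = 42 ≤ 80
    N3: 40+22 = 62 ≤ 70
Round 2 — N14 trips offline.
  N14 sheds 102 MW to N17, N21, N24, N28: 25 each (2 lost).
    N17: 32+25 = 57 ≤ 60
    N21: 60+25 = 85 ≤ 150
    N24: 42+25 = 67 ≤ 80
    N28: 20+25 = 45 ≤ 100
No further trips.

2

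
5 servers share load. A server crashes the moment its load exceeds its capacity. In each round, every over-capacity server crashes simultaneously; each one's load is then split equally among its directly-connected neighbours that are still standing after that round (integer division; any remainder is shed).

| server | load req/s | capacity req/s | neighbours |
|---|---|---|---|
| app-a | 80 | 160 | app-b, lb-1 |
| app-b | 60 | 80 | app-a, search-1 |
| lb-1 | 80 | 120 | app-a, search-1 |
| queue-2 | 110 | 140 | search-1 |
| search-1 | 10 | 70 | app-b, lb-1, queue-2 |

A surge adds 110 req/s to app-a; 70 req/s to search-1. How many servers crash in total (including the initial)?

4

Round 1 — app-a at 190 > 160; search-1 at 80 > 70. app-a, search-1 crash.
  app-a sheds 190 req/s to app-b, lb-1: 95 each.
    app-b: 60+95 = 155 > 80
    lb-1: 80+95 = 175 > 120
  search-1 sheds 80 req/s to app-b, lb-1, queue-2: 26 each (2 lost).
    app-b: 155+26 = 181 > 80
    lb-1: 175+26 = 201 > 120
    queue-2: 110+26 = 136 ≤ 140
Round 2 — app-b, lb-1 crash.
  app-b sheds 181 req/s: no online neighbours, lost.
  lb-1 sheds 201 req/s: no online neighbours, lost.
No further crashes.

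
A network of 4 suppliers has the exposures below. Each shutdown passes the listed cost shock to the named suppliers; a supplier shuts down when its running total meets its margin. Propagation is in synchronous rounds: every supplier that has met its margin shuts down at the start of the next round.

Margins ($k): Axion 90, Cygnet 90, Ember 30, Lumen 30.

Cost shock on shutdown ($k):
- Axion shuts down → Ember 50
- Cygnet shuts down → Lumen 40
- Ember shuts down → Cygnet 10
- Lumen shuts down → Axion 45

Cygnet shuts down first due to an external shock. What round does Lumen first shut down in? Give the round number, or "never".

Round 1 — Cygnet shuts down (initial).
  Lumen: +40 → 40 ≥ 30
Round 2 — Lumen shuts down.
  Axion: +45 → 45 < 90
No further shutdowns.

2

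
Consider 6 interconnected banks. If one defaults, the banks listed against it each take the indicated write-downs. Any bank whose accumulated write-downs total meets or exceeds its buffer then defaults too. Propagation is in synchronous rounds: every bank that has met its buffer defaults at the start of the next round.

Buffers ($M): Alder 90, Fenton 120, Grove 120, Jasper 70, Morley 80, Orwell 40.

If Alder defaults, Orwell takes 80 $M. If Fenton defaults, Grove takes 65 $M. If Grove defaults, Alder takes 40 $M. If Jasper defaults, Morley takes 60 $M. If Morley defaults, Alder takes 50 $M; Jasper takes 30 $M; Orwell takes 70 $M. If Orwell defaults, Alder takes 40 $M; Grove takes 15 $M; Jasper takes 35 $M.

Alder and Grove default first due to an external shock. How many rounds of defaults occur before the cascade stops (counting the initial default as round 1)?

Round 1 — Alder, Grove default (initial).
  Orwell: +80 → 80 ≥ 40
Round 2 — Orwell defaults.
  Jasper: +35 → 35 < 70
No further defaults.

2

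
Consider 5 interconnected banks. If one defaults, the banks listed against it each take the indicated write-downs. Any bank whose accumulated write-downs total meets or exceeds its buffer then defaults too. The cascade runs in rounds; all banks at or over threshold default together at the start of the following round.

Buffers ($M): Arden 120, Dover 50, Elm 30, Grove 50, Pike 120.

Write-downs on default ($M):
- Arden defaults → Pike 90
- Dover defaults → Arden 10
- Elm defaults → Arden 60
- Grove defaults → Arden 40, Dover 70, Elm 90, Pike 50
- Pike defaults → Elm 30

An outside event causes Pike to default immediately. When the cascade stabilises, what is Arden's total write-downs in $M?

60

Round 1 — Pike defaults (initial).
  Elm: +30 → 30 ≥ 30
Round 2 — Elm defaults.
  Arden: +60 → 60 < 120
No further defaults.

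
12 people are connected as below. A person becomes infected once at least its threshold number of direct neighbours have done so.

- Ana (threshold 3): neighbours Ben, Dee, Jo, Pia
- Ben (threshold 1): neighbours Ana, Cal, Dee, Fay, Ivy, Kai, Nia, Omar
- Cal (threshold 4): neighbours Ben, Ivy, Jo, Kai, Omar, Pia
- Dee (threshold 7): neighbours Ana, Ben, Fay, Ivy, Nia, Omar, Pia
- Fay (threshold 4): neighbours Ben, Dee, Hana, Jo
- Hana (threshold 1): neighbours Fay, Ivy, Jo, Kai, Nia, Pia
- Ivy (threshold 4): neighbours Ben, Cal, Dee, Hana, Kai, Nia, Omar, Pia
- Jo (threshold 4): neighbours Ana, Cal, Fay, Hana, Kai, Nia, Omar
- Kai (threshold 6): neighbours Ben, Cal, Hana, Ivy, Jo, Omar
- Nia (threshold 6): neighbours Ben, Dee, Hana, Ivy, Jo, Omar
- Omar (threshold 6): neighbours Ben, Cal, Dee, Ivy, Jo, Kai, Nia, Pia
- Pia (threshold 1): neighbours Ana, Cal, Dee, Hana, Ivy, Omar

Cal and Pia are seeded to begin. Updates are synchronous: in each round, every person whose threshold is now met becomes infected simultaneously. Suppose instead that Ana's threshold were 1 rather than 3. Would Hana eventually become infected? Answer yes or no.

yes

With Ana's threshold at 1:
Round 1 — Cal, Pia become infected (initial).
Round 2 — checking thresholds:
  Ana: 1 of 4 neighbours ≥ 1, becomes infected.
  Ben: 1 of 8 neighbours ≥ 1, becomes infected.
  Dee: 1 of 7 neighbours < 7, not yet.
  Hana: 1 of 6 neighbours ≥ 1, becomes infected.
  Ivy: 2 of 8 neighbours < 4, not yet.
  Jo: 1 of 7 neighbours < 4, not yet.
  Kai: 1 of 6 neighbours < 6, not yet.
  Omar: 2 of 8 neighbours < 6, not yet.
Round 3 — checking thresholds:
  Dee: 3 of 7 neighbours < 7, not yet.
  Fay: 2 of 4 neighbours < 4, not yet.
  Ivy: 4 of 8 neighbours ≥ 4, becomes infected.
  Jo: 3 of 7 neighbours < 4, not yet.
  Kai: 3 of 6 neighbours < 6, not yet.
  Nia: 2 of 6 neighbours < 6, not yet.
  Omar: 3 of 8 neighbours < 6, not yet.
Round 4 — no new infections; cascade stops.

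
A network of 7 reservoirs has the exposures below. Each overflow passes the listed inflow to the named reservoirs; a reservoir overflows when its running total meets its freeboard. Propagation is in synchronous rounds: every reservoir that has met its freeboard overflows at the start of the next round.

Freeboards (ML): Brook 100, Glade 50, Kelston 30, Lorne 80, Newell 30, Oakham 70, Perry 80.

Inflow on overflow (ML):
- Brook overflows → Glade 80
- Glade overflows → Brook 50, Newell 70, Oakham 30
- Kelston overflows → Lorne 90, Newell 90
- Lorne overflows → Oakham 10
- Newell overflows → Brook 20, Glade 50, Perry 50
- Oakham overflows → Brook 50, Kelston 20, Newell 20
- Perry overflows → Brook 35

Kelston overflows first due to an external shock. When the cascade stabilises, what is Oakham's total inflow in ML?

Round 1 — Kelston overflows (initial).
  Lorne: +90 → 90 ≥ 80
  Newell: +90 → 90 ≥ 30
Round 2 — Lorne, Newell overflow.
  Brook: +20 → 20 < 100
  Glade: +50 → 50 ≥ 50
  Oakham: +10 → 10 < 70
  Perry: +50 → 50 < 80
Round 3 — Glade overflows.
  Brook: +50 → 70 < 100
  Oakham: +30 → 40 < 70
No further overflows.

40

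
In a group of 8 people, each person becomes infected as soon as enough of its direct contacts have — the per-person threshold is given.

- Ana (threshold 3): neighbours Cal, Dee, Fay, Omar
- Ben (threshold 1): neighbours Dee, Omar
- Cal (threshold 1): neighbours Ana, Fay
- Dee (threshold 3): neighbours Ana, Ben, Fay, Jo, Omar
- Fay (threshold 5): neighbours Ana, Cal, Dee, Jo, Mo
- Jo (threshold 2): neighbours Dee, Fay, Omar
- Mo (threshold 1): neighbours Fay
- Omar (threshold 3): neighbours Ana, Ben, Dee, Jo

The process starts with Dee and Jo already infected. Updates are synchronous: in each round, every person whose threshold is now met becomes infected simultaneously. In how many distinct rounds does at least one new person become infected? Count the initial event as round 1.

Round 1 — Dee, Jo become infected (initial).
Round 2 — checking thresholds:
  Ana: 1 of 4 neighbours < 3, not yet.
  Ben: 1 of 2 neighbours ≥ 1, becomes infected.
  Fay: 2 of 5 neighbours < 5, not yet.
  Omar: 2 of 4 neighbours < 3, not yet.
Round 3 — checking thresholds:
  Ana: 1 of 4 neighbours < 3, not yet.
  Fay: 2 of 5 neighbours < 5, not yet.
  Omar: 3 of 4 neighbours ≥ 3, becomes infected.
Round 4 — no new infections; cascade stops.

3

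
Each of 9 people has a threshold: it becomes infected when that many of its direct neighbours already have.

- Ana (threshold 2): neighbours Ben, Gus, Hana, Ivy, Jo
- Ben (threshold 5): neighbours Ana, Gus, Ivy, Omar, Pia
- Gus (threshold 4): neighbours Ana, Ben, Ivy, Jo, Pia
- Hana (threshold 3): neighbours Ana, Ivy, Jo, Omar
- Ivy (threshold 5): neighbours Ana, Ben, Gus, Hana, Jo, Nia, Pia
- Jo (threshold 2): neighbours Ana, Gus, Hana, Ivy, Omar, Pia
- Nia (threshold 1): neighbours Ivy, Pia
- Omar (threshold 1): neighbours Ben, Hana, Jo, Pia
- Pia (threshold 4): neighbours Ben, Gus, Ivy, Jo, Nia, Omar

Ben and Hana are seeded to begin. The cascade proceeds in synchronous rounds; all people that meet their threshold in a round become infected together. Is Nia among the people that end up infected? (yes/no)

no

Round 1 — Ben, Hana become infected (initial).
Round 2 — checking thresholds:
  Ana: 2 of 5 neighbours ≥ 2, becomes infected.
  Gus: 1 of 5 neighbours < 4, not yet.
  Ivy: 2 of 7 neighbours < 5, not yet.
  Jo: 1 of 6 neighbours < 2, not yet.
  Omar: 2 of 4 neighbours ≥ 1, becomes infected.
  Pia: 1 of 6 neighbours < 4, not yet.
Round 3 — checking thresholds:
  Gus: 2 of 5 neighbours < 4, not yet.
  Ivy: 3 of 7 neighbours < 5, not yet.
  Jo: 3 of 6 neighbours ≥ 2, becomes infected.
  Pia: 2 of 6 neighbours < 4, not yet.
Round 4 — no new infections; cascade stops.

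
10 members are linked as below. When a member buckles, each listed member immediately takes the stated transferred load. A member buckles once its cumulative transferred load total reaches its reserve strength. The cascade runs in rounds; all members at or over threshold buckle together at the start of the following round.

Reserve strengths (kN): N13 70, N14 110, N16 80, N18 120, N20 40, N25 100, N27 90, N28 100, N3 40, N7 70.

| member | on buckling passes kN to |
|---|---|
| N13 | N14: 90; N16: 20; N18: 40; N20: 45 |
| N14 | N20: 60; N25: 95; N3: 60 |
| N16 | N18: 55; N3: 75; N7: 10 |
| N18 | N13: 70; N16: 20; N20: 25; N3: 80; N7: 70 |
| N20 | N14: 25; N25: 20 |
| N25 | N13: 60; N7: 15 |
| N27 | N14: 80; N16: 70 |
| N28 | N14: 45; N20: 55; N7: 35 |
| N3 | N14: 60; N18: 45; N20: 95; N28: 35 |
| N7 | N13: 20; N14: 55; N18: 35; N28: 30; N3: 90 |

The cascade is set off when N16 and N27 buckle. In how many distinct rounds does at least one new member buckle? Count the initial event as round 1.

Round 1 — N16, N27 buckle (initial).
  N14: +80 → 80 < 110
  N18: +55 → 55 < 120
  N3: +75 → 75 ≥ 40
  N7: +10 → 10 < 70
Round 2 — N3 buckles.
  N14: +60 → 140 ≥ 110
  N18: +45 → 100 < 120
  N20: +95 → 95 ≥ 40
  N28: +35 → 35 < 100
Round 3 — N14, N20 buckle.
  N25: +95+20 → 115 ≥ 100
Round 4 — N25 buckles.
  N13: +60 → 60 < 70
  N7: +15 → 25 < 70
No further bucklings.

4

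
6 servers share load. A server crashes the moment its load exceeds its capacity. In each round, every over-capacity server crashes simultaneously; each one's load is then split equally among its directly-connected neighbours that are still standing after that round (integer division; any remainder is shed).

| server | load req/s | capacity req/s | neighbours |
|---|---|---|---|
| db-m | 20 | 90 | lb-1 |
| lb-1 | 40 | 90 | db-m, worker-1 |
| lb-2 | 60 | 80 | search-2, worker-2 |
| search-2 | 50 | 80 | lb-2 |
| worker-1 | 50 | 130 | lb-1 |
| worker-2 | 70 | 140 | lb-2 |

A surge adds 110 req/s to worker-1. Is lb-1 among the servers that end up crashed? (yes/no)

Round 1 — worker-1 at 160 > 130. worker-1 crashes.
  worker-1 sheds 160 req/s to lb-1: 160 each.
    lb-1: 40+160 = 200 > 90
Round 2 — lb-1 crashes.
  lb-1 sheds 200 req/s to db-m: 200 each.
    db-m: 20+200 = 220 > 90
Round 3 — db-m crashes.
  db-m sheds 220 req/s: no online neighbours, lost.
No further crashes.

yes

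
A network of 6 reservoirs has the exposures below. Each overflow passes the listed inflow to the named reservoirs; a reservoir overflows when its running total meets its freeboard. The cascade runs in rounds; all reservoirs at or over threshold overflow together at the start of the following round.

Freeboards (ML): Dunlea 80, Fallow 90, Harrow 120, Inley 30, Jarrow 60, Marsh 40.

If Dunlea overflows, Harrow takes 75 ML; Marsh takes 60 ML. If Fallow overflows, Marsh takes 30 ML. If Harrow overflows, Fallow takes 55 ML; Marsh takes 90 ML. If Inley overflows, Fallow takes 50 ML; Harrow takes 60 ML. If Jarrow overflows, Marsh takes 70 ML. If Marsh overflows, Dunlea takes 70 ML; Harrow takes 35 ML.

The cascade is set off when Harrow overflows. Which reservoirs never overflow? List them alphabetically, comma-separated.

Dunlea, Fallow, Inley, Jarrow

Round 1 — Harrow overflows (initial).
  Fallow: +55 → 55 < 90
  Marsh: +90 → 90 ≥ 40
Round 2 — Marsh overflows.
  Dunlea: +70 → 70 < 80
No further overflows.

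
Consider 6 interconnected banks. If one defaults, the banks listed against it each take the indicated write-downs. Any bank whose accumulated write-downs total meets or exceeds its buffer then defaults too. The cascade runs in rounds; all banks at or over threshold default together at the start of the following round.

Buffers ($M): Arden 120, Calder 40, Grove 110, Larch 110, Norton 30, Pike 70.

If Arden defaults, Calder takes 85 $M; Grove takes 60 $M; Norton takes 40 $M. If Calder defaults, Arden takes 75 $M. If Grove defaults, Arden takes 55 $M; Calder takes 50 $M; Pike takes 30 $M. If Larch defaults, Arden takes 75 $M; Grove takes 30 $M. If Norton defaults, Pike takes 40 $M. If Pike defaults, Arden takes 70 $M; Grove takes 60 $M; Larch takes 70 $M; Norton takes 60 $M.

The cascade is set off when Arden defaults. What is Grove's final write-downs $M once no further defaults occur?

Round 1 — Arden defaults (initial).
  Calder: +85 → 85 ≥ 40
  Grove: +60 → 60 < 110
  Norton: +40 → 40 ≥ 30
Round 2 — Calder, Norton default.
  Pike: +40 → 40 < 70
No further defaults.

60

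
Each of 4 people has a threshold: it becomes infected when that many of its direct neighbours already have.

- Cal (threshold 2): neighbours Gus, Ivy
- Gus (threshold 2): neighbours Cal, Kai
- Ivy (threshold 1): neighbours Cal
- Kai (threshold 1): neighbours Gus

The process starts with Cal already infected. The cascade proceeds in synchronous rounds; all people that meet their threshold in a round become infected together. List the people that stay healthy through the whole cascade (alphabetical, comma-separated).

Round 1 — Cal becomes infected (initial).
Round 2 — checking thresholds:
  Gus: 1 of 2 neighbours < 2, not yet.
  Ivy: 1 of 1 neighbours ≥ 1, becomes infected.
Round 3 — no new infections; cascade stops.

Gus, Kai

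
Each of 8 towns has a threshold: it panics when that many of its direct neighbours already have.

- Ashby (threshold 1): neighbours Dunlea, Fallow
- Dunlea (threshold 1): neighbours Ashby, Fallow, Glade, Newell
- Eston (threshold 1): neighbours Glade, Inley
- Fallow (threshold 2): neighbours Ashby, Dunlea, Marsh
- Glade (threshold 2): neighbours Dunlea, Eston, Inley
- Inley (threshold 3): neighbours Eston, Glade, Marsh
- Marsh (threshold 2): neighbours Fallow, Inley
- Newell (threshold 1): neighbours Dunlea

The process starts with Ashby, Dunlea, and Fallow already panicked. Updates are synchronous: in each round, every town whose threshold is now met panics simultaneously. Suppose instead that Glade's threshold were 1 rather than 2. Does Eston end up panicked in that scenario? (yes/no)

yes

With Glade's threshold at 1:
Round 1 — Ashby, Dunlea, Fallow panic (initial).
Round 2 — checking thresholds:
  Glade: 1 of 3 neighbours ≥ 1, panics.
  Marsh: 1 of 2 neighbours < 2, holds.
  Newell: 1 of 1 neighbours ≥ 1, panics.
Round 3 — checking thresholds:
  Eston: 1 of 2 neighbours ≥ 1, panics.
  Inley: 1 of 3 neighbours < 3, holds.
  Marsh: 1 of 2 neighbours < 2, holds.
Round 4 — no new panics; cascade stops.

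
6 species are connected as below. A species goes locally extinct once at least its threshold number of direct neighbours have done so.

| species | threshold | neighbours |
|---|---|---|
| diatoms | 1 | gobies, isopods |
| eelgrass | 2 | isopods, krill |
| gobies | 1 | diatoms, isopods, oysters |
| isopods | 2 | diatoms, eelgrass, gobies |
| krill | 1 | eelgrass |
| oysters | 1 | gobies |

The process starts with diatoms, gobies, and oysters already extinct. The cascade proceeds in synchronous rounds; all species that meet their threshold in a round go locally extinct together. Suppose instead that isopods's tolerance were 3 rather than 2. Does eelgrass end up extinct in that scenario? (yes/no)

With isopods's tolerance at 3:
Round 1 — diatoms, gobies, oysters go locally extinct (initial).
Round 2 — no new extinctions; cascade stops.

no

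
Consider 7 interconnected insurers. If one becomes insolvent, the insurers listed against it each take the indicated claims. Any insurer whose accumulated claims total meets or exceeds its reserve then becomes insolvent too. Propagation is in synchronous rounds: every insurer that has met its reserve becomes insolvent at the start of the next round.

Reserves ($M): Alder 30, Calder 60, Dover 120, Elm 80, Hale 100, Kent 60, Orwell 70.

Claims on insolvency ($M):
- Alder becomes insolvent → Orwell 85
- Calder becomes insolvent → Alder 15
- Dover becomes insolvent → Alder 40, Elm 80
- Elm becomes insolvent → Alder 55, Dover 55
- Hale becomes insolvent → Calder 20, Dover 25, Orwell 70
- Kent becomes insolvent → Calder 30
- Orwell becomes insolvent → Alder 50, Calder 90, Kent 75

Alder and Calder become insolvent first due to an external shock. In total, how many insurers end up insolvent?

Round 1 — Alder, Calder become insolvent (initial).
  Orwell: +85 → 85 ≥ 70
Round 2 — Orwell becomes insolvent.
  Kent: +75 → 75 ≥ 60
Round 3 — Kent becomes insolvent.
No further insolvencies.

4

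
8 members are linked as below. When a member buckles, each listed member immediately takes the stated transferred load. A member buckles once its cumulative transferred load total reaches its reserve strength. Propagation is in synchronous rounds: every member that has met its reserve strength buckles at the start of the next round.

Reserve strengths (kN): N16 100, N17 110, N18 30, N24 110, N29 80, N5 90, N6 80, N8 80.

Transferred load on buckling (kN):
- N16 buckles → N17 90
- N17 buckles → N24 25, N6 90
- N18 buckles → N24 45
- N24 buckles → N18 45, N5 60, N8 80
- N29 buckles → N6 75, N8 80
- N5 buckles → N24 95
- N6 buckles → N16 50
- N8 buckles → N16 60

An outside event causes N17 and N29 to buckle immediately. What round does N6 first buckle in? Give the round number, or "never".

Round 1 — N17, N29 buckle (initial).
  N24: +25 → 25 < 110
  N6: +90+75 → 165 ≥ 80
  N8: +80 → 80 ≥ 80
Round 2 — N6, N8 buckle.
  N16: +50+60 → 110 ≥ 100
Round 3 — N16 buckles.
No further bucklings.

2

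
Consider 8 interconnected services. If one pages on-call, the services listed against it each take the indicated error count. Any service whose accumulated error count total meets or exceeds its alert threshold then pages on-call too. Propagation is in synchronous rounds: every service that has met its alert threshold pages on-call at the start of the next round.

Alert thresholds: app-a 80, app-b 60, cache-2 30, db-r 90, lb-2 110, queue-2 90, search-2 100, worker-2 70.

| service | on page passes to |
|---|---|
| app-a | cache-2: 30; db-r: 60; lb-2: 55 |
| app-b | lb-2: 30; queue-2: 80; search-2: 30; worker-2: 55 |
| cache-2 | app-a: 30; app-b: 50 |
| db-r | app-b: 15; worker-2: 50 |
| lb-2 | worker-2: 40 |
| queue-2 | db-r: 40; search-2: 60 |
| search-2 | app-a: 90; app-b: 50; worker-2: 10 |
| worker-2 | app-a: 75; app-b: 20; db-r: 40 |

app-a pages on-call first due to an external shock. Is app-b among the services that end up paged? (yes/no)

Round 1 — app-a pages on-call (initial).
  cache-2: +30 → 30 ≥ 30
  db-r: +60 → 60 < 90
  lb-2: +55 → 55 < 110
Round 2 — cache-2 pages on-call.
  app-b: +50 → 50 < 60
No further pages.

no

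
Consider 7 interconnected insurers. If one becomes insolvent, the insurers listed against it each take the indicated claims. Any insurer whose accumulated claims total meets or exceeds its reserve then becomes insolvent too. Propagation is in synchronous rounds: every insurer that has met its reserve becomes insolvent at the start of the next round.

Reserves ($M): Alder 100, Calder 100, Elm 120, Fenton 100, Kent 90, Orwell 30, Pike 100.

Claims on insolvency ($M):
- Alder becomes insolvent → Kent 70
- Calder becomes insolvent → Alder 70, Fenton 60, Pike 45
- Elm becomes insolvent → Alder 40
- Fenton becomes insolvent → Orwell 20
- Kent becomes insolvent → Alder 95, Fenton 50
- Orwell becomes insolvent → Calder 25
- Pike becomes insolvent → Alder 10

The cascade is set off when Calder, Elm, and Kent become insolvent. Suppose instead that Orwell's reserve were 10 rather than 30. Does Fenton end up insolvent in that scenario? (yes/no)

With Orwell's reserve at 10:
Round 1 — Calder, Elm, Kent become insolvent (initial).
  Alder: +70+40+95 → 205 ≥ 100
  Fenton: +60+50 → 110 ≥ 100
  Pike: +45 → 45 < 100
Round 2 — Alder, Fenton become insolvent.
  Orwell: +20 → 20 ≥ 10
Round 3 — Orwell becomes insolvent.
No further insolvencies.

yes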